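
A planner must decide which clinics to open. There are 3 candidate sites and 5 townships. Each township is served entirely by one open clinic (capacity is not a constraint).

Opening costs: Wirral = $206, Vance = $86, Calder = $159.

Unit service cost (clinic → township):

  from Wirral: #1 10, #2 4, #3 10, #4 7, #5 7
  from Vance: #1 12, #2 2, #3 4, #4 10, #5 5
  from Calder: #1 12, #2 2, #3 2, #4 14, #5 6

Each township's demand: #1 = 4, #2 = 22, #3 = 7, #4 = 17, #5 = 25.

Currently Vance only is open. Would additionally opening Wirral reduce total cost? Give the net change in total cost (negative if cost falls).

Current service cost with {Vance}: 415.
Adding Wirral: each township re-picks its cheapest; new service cost 356, saving 59.
Extra fixed cost: 206. Net change = 206 − 59 = 147.
(Totals: 501 → 648.)

No — net change +147 (cost rises by 147).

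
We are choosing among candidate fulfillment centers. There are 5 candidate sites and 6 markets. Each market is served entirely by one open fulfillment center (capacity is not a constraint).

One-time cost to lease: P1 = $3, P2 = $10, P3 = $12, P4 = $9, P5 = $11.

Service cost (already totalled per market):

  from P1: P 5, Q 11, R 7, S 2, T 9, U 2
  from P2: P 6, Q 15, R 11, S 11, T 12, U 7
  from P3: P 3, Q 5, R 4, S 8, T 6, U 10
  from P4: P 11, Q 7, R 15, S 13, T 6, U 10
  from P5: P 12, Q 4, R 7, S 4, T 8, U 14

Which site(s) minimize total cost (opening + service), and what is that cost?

For any fixed open set, each market goes to its cheapest open site; total = fixed + service.
{P1, P3}: P→P3 3, Q→P3 5, R→P3 4, S→P1 2, T→P3 6, U→P1 2. Service 22; fixed 15; total 37.
{P1}: P→P1 5, Q→P1 11, R→P1 7, S→P1 2, T→P1 9, U→P1 2. Service 36; fixed 3; total 39.
{P1, P4}: service 29 + fixed 12 = 41
{P1, P2, P3, P4, P5}: P→P3 3, Q→P5 4, R→P3 4, S→P1 2, T→P3 6, U→P1 2. Service 21; fixed 45; total 66.
No other subset beats 37.

Open P1 and P3; minimum total cost 37.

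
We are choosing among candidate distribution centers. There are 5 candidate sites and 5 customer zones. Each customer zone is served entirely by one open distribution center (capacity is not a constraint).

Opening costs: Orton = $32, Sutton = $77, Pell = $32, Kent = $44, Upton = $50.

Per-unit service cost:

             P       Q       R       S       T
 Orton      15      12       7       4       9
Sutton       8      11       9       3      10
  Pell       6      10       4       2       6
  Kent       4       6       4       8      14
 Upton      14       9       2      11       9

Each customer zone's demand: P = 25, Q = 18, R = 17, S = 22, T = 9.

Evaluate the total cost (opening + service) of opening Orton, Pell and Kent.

Each customer zone is assigned to its cheapest site among the open ones.
{Orton, Pell, Kent}: P→Kent 4·25=100, Q→Kent 6·18=108, R→Pell 4·17=68, S→Pell 2·22=44, T→Pell 6·9=54. Service 374; fixed 108; total 482.

Total cost: 482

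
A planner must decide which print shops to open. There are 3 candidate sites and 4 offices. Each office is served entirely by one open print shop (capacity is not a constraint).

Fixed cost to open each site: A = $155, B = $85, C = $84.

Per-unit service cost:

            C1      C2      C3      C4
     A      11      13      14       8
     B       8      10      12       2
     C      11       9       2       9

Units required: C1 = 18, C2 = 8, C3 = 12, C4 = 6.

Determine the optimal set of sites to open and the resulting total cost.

For any fixed open set, each office goes to its cheapest open site; total = fixed + service.
{B, C}: C1→B 8·18=144, C2→C 9·8=72, C3→C 2·12=24, C4→B 2·6=12. Service 252; fixed 169; total 421.
{C}: C1→C 11·18=198, C2→C 9·8=72, C3→C 2·12=24, C4→C 9·6=54. Service 348; fixed 84; total 432.
{B}: C1→B 8·18=144, C2→B 10·8=80, C3→B 12·12=144, C4→B 2·6=12. Service 380; fixed 85; total 465.
{A, B, C}: C1→B 8·18=144, C2→C 9·8=72, C3→C 2·12=24, C4→B 2·6=12. Service 252; fixed 324; total 576.
No other subset beats 421.

Open B and C; minimum total cost 421.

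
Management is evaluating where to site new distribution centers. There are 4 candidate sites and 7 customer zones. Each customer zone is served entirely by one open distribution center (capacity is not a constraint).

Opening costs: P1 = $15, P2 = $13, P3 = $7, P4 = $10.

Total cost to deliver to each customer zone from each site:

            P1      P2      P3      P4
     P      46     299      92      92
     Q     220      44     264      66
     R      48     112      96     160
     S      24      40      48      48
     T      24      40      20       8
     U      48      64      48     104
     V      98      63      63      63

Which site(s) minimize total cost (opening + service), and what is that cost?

For any fixed open set, each customer zone goes to its cheapest open site; total = fixed + service.
{P1, P2, P4}: P→P1 46, Q→P2 44, R→P1 48, S→P1 24, T→P4 8, U→P1 48, V→P2 63. Service 281; fixed 38; total 319.
{P1, P2}: service 297 + fixed 28 = 325
{P1, P2, P3, P4}: service 281 + fixed 45 = 326
{P3}: P→P3 92, Q→P3 264, R→P3 96, S→P3 48, T→P3 20, U→P3 48, V→P3 63. Service 631; fixed 7; total 638.
No other subset beats 319.

Open P1, P2 and P4; minimum total cost 319.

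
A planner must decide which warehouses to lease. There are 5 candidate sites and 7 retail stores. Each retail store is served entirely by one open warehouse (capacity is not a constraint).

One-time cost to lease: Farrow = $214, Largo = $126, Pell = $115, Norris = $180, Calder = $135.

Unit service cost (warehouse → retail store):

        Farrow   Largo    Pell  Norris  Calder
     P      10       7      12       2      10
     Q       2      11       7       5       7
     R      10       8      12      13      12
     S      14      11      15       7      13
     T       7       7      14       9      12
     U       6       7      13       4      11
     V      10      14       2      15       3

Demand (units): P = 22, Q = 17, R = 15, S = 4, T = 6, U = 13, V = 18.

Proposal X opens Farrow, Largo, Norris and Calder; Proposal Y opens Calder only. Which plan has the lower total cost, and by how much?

Proposal X: {Farrow, Largo, Norris, Calder}: P→Norris 2·22=44, Q→Farrow 2·17=34, R→Largo 8·15=120, S→Norris 7·4=28, T→Farrow 7·6=42, U→Norris 4·13=52, V→Calder 3·18=54. Service 374; fixed 655; total 1029.
Proposal Y: {Calder}: P→Calder 10·22=220, Q→Calder 7·17=119, R→Calder 12·15=180, S→Calder 13·4=52, T→Calder 12·6=72, U→Calder 11·13=143, V→Calder 3·18=54. Service 840; fixed 135; total 975.
Difference: |1029 − 975| = 54.

Proposal Y is cheaper by 54.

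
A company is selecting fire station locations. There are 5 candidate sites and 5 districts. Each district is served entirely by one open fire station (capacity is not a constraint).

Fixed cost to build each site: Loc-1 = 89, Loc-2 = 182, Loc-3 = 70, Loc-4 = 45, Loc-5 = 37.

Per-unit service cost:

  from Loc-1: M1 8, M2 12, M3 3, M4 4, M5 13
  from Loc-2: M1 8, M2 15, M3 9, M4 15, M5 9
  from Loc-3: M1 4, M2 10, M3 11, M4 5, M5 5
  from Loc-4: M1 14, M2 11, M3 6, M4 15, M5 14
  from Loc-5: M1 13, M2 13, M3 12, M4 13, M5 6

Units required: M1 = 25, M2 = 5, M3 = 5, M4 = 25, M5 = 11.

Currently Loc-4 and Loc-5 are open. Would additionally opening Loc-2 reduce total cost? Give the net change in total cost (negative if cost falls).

Current service cost with {Loc-4, Loc-5}: 801.
Adding Loc-2: each district re-picks its cheapest; new service cost 676, saving 125.
Extra fixed cost: 182. Net change = 182 − 125 = 57.
(Totals: 883 → 940.)

No — net change +57 (cost rises by 57).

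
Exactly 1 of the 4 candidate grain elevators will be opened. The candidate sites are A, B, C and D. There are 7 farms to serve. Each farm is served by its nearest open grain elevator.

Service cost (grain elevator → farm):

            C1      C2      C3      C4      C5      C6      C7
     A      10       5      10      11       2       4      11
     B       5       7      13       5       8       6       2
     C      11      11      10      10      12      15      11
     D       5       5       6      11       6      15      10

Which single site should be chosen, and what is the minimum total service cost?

Choose B only; total service cost 46.

With exactly 1 open, each farm uses its cheapest among the chosen.
{B}: C1→B 5, C2→B 7, C3→B 13, C4→B 5, C5→B 8, C6→B 6, C7→B 2. Service cost 46.
{A}: service cost 53
{D}: service cost 58
Among all 4 size-1 choices, {B} is lowest.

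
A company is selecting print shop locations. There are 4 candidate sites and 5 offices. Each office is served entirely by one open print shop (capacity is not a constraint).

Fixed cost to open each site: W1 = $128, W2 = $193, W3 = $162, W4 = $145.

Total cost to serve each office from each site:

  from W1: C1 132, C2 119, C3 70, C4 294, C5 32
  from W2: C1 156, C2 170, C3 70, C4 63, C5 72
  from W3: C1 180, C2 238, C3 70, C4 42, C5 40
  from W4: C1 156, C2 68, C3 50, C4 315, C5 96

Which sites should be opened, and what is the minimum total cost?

For any fixed open set, each office goes to its cheapest open site; total = fixed + service.
{W3, W4}: C1→W4 156, C2→W4 68, C3→W4 50, C4→W3 42, C5→W3 40. Service 356; fixed 307; total 663.
{W1, W3}: service 395 + fixed 290 = 685
{W2}: service 531 + fixed 193 = 724
{W1, W2, W3, W4}: service 324 + fixed 628 = 952
No other subset beats 663.

Open W3 and W4; minimum total cost 663.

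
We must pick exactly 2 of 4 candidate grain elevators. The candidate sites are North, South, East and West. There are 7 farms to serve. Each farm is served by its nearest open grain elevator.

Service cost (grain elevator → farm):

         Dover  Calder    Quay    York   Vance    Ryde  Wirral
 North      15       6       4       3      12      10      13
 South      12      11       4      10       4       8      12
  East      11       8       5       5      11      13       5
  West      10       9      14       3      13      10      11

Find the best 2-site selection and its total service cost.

Choose South and East; total service cost 45.

With exactly 2 open, each farm uses its cheapest among the chosen.
{South, East}: Dover→East 11, Calder→East 8, Quay→South 4, York→East 5, Vance→South 4, Ryde→South 8, Wirral→East 5. Service cost 45.
{North, South}: service cost 49
{South, West}: service cost 49
Among all 6 size-2 choices, {South, East} is lowest.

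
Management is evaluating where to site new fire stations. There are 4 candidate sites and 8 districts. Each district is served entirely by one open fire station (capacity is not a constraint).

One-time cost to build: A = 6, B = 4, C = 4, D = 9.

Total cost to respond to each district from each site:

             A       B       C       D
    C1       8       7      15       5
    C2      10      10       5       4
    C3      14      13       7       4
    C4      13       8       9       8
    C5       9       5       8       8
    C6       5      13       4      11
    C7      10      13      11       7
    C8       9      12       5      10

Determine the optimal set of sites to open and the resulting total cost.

Open C and D; minimum total cost 58.

For any fixed open set, each district goes to its cheapest open site; total = fixed + service.
{C, D}: C1→D 5, C2→D 4, C3→D 4, C4→D 8, C5→C 8, C6→C 4, C7→D 7, C8→C 5. Service 45; fixed 13; total 58.
{B, C, D}: service 42 + fixed 17 = 59
{B, C}: C1→B 7, C2→C 5, C3→C 7, C4→B 8, C5→B 5, C6→C 4, C7→C 11, C8→C 5. Service 52; fixed 8; total 60.
{A, B, C, D}: service 42 + fixed 23 = 65
No other subset beats 58.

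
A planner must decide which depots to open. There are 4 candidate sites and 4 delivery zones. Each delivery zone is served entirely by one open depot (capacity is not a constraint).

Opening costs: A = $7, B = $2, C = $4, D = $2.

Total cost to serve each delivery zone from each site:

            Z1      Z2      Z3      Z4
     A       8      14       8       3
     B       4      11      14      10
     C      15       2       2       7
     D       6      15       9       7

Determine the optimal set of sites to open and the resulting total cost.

For any fixed open set, each delivery zone goes to its cheapest open site; total = fixed + service.
{B, C}: Z1→B 4, Z2→C 2, Z3→C 2, Z4→C 7. Service 15; fixed 6; total 21.
{B, C, D}: Z1→B 4, Z2→C 2, Z3→C 2, Z4→C 7. Service 15; fixed 8; total 23.
{C, D}: Z1→D 6, Z2→C 2, Z3→C 2, Z4→C 7. Service 17; fixed 6; total 23.
{A, B, C, D}: Z1→B 4, Z2→C 2, Z3→C 2, Z4→A 3. Service 11; fixed 15; total 26.
No other subset beats 21.

Open B and C; minimum total cost 21.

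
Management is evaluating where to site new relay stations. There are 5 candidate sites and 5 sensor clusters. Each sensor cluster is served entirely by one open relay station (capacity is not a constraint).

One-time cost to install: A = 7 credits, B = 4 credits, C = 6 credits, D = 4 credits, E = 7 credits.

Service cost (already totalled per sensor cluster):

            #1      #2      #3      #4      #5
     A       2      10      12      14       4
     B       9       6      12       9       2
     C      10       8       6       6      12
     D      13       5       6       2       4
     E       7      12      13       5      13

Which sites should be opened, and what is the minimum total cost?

Open A and D; minimum total cost 30.

For any fixed open set, each sensor cluster goes to its cheapest open site; total = fixed + service.
{A, D}: #1→A 2, #2→D 5, #3→D 6, #4→D 2, #5→A 4. Service 19; fixed 11; total 30.
{A, B, D}: service 17 + fixed 15 = 32
{B, D}: service 24 + fixed 8 = 32
{A, B, C, D, E}: #1→A 2, #2→D 5, #3→C 6, #4→D 2, #5→B 2. Service 17; fixed 28; total 45.
No other subset beats 30.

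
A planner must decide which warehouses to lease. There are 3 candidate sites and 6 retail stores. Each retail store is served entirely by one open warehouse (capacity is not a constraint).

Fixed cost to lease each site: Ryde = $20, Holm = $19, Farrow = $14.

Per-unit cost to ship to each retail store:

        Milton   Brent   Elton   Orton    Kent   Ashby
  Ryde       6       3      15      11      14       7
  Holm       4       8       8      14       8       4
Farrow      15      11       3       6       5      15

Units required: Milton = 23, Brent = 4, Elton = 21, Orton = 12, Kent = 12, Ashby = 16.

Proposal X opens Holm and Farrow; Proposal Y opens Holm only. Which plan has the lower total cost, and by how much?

Proposal X is cheaper by 223.

Proposal X: {Holm, Farrow}: Milton→Holm 4·23=92, Brent→Holm 8·4=32, Elton→Farrow 3·21=63, Orton→Farrow 6·12=72, Kent→Farrow 5·12=60, Ashby→Holm 4·16=64. Service 383; fixed 33; total 416.
Proposal Y: {Holm}: Milton→Holm 4·23=92, Brent→Holm 8·4=32, Elton→Holm 8·21=168, Orton→Holm 14·12=168, Kent→Holm 8·12=96, Ashby→Holm 4·16=64. Service 620; fixed 19; total 639.
Difference: |416 − 639| = 223.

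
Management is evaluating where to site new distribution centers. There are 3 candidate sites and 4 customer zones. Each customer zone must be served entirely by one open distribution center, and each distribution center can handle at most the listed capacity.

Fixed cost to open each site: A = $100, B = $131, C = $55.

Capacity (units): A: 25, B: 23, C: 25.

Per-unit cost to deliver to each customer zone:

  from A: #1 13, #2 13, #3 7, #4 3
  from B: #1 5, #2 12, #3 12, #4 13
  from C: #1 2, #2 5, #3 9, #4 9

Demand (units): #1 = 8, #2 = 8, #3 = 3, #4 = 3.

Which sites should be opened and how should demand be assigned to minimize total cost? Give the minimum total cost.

Minimum total cost: 165

Open {C}: #1→C 2·8=16, #2→C 5·8=40, #3→C 9·3=27, #4→C 9·3=27.
Loads: C carries 22/25. Service 110; fixed 55; total 165.
Next best feasible plan costs 241.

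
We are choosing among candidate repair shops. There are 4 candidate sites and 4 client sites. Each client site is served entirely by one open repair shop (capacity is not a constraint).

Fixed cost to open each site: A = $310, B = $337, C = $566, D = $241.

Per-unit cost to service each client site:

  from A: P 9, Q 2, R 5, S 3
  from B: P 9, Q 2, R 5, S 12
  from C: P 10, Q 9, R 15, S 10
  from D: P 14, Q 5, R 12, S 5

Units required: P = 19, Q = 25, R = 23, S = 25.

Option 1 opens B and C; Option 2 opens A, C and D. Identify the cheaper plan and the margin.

Option 1 is cheaper by 39.

Option 1: {B, C}: P→B 9·19=171, Q→B 2·25=50, R→B 5·23=115, S→C 10·25=250. Service 586; fixed 903; total 1489.
Option 2: {A, C, D}: P→A 9·19=171, Q→A 2·25=50, R→A 5·23=115, S→A 3·25=75. Service 411; fixed 1117; total 1528.
Difference: |1489 − 1528| = 39.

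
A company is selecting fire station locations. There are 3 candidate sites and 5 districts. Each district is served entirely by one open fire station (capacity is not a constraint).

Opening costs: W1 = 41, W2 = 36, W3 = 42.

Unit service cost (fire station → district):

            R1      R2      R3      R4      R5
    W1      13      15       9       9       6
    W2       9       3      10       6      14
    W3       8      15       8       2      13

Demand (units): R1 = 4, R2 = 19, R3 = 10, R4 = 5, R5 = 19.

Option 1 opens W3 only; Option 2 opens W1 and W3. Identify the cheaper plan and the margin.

Option 1: {W3}: R1→W3 8·4=32, R2→W3 15·19=285, R3→W3 8·10=80, R4→W3 2·5=10, R5→W3 13·19=247. Service 654; fixed 42; total 696.
Option 2: {W1, W3}: R1→W3 8·4=32, R2→W1 15·19=285, R3→W3 8·10=80, R4→W3 2·5=10, R5→W1 6·19=114. Service 521; fixed 83; total 604.
Difference: |696 − 604| = 92.

Option 2 is cheaper by 92.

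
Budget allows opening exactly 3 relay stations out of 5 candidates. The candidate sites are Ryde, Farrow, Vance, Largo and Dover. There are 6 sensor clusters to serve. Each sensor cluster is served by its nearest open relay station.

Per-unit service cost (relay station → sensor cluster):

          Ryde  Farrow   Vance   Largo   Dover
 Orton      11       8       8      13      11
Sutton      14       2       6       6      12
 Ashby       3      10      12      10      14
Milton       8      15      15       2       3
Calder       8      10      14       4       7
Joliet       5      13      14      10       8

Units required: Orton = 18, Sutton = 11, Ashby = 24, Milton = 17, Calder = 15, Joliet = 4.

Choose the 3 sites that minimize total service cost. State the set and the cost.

With exactly 3 open, each sensor cluster uses its cheapest among the chosen.
{Ryde, Farrow, Largo}: Orton→Farrow 8·18=144, Sutton→Farrow 2·11=22, Ashby→Ryde 3·24=72, Milton→Largo 2·17=34, Calder→Largo 4·15=60, Joliet→Ryde 5·4=20. Service cost 352.
{Ryde, Vance, Largo}: service cost 396
{Ryde, Farrow, Dover}: service cost 414
Among all 10 size-3 choices, {Ryde, Farrow, Largo} is lowest.

Choose Ryde, Farrow and Largo; total service cost 352.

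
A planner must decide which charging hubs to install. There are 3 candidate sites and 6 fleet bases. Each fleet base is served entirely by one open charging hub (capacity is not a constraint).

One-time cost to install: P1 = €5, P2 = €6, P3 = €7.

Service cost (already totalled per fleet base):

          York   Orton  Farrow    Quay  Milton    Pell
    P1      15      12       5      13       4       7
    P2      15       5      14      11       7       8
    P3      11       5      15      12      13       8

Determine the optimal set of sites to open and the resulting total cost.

Open P1 and P3; minimum total cost 56.

For any fixed open set, each fleet base goes to its cheapest open site; total = fixed + service.
{P1, P3}: York→P3 11, Orton→P3 5, Farrow→P1 5, Quay→P3 12, Milton→P1 4, Pell→P1 7. Service 44; fixed 12; total 56.
{P1, P2}: service 47 + fixed 11 = 58
{P1}: York→P1 15, Orton→P1 12, Farrow→P1 5, Quay→P1 13, Milton→P1 4, Pell→P1 7. Service 56; fixed 5; total 61.
{P1, P2, P3}: York→P3 11, Orton→P2 5, Farrow→P1 5, Quay→P2 11, Milton→P1 4, Pell→P1 7. Service 43; fixed 18; total 61.
No other subset beats 56.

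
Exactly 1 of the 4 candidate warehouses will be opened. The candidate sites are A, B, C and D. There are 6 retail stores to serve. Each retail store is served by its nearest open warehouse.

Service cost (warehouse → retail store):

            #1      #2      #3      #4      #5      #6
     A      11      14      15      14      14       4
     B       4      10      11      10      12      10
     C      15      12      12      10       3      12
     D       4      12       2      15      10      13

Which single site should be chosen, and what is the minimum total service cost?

With exactly 1 open, each retail store uses its cheapest among the chosen.
{D}: #1→D 4, #2→D 12, #3→D 2, #4→D 15, #5→D 10, #6→D 13. Service cost 56.
{B}: service cost 57
{C}: service cost 64
Among all 4 size-1 choices, {D} is lowest.

Choose D only; total service cost 56.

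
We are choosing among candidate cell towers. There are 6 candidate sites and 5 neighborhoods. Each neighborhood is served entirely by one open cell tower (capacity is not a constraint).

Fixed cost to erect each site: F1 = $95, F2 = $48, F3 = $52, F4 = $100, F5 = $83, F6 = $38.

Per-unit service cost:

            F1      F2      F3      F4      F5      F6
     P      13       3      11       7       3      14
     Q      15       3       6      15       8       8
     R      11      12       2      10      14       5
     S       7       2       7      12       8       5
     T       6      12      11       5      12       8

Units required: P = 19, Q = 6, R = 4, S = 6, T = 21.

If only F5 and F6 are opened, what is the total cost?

Total cost: 444

Each neighborhood is assigned to its cheapest site among the open ones.
{F5, F6}: P→F5 3·19=57, Q→F5 8·6=48, R→F6 5·4=20, S→F6 5·6=30, T→F6 8·21=168. Service 323; fixed 121; total 444.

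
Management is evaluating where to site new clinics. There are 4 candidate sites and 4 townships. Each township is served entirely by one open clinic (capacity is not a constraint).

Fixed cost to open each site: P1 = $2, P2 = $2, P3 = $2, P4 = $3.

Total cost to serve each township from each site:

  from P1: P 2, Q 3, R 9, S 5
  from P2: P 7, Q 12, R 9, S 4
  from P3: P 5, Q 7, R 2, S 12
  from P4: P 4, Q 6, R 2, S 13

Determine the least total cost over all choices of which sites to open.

For any fixed open set, each township goes to its cheapest open site; total = fixed + service.
{P1, P3}: P→P1 2, Q→P1 3, R→P3 2, S→P1 5. Service 12; fixed 4; total 16.
{P1, P2, P3}: service 11 + fixed 6 = 17
{P1, P4}: P→P1 2, Q→P1 3, R→P4 2, S→P1 5. Service 12; fixed 5; total 17.
{P1, P2, P3, P4}: service 11 + fixed 9 = 20
(All 15 nonempty subsets were checked; P1 and P3 is lowest.)

Minimum total cost: 16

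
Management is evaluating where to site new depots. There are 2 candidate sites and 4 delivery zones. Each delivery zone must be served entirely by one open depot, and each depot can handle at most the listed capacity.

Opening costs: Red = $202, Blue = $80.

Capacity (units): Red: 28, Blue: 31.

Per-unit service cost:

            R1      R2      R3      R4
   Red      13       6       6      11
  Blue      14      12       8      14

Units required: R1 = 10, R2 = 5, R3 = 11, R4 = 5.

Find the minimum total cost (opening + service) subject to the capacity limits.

Open {Blue}: R1→Blue 14·10=140, R2→Blue 12·5=60, R3→Blue 8·11=88, R4→Blue 14·5=70.
Loads: Blue carries 31/31. Service 358; fixed 80; total 438.
Next best feasible plan costs 573.

Minimum total cost: 438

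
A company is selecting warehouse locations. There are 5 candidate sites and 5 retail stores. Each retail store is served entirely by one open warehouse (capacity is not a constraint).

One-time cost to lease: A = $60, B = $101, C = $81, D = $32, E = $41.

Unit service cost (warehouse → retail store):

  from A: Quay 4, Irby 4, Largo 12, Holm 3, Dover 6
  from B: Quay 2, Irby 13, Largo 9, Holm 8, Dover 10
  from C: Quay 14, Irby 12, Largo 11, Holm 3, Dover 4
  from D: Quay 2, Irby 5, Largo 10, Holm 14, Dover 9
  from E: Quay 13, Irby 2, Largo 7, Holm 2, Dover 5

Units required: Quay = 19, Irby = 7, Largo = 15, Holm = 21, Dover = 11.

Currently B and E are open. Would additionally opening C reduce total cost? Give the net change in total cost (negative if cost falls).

Current service cost with {B, E}: 254.
Adding C: each retail store re-picks its cheapest; new service cost 243, saving 11.
Extra fixed cost: 81. Net change = 81 − 11 = 70.
(Totals: 396 → 466.)

No — net change +70 (cost rises by 70).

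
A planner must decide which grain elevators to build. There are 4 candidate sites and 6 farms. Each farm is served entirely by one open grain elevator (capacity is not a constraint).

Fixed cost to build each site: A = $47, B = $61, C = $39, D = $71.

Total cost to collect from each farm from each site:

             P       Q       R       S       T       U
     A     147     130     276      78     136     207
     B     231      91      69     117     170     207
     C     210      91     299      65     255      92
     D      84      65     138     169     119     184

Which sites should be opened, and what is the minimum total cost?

Open B, C and D; minimum total cost 665.

For any fixed open set, each farm goes to its cheapest open site; total = fixed + service.
{B, C, D}: P→D 84, Q→D 65, R→B 69, S→C 65, T→D 119, U→C 92. Service 494; fixed 171; total 665.
{C, D}: P→D 84, Q→D 65, R→D 138, S→C 65, T→D 119, U→C 92. Service 563; fixed 110; total 673.
{A, B, C, D}: service 494 + fixed 218 = 712
{C}: P→C 210, Q→C 91, R→C 299, S→C 65, T→C 255, U→C 92. Service 1012; fixed 39; total 1051.
(All 15 nonempty subsets were checked; B, C and D is lowest.)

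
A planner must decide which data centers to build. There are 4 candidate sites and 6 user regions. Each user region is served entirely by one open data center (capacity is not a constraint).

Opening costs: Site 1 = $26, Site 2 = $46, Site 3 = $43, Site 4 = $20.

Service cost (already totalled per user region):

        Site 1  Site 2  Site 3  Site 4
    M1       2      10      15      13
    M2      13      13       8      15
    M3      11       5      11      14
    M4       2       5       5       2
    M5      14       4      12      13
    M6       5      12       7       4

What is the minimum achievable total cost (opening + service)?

For any fixed open set, each user region goes to its cheapest open site; total = fixed + service.
{Site 1}: M1→Site 1 2, M2→Site 1 13, M3→Site 1 11, M4→Site 1 2, M5→Site 1 14, M6→Site 1 5. Service 47; fixed 26; total 73.
{Site 4}: M1→Site 4 13, M2→Site 4 15, M3→Site 4 14, M4→Site 4 2, M5→Site 4 13, M6→Site 4 4. Service 61; fixed 20; total 81.
{Site 1, Site 4}: M1→Site 1 2, M2→Site 1 13, M3→Site 1 11, M4→Site 1 2, M5→Site 4 13, M6→Site 4 4. Service 45; fixed 46; total 91.
{Site 1, Site 2, Site 3, Site 4}: service 25 + fixed 135 = 160
No other subset beats 73.

Minimum total cost: 73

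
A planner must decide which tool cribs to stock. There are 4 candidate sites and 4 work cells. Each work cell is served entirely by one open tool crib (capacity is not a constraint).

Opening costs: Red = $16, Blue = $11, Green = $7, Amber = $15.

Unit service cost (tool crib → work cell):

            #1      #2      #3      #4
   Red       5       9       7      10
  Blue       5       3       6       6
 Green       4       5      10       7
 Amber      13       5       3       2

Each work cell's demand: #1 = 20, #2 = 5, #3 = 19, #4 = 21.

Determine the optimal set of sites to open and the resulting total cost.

Open Green and Amber; minimum total cost 226.

For any fixed open set, each work cell goes to its cheapest open site; total = fixed + service.
{Green, Amber}: #1→Green 4·20=80, #2→Green 5·5=25, #3→Amber 3·19=57, #4→Amber 2·21=42. Service 204; fixed 22; total 226.
{Blue, Green, Amber}: #1→Green 4·20=80, #2→Blue 3·5=15, #3→Amber 3·19=57, #4→Amber 2·21=42. Service 194; fixed 33; total 227.
{Blue, Amber}: service 214 + fixed 26 = 240
{Red, Blue, Green, Amber}: #1→Green 4·20=80, #2→Blue 3·5=15, #3→Amber 3·19=57, #4→Amber 2·21=42. Service 194; fixed 49; total 243.
No other subset beats 226.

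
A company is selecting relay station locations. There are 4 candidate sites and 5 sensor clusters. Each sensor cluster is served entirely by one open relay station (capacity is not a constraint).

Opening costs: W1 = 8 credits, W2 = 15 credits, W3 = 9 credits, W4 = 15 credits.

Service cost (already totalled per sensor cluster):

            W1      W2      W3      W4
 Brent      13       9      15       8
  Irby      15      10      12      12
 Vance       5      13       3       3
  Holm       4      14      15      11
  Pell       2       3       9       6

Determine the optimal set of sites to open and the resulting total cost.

For any fixed open set, each sensor cluster goes to its cheapest open site; total = fixed + service.
{W1}: Brent→W1 13, Irby→W1 15, Vance→W1 5, Holm→W1 4, Pell→W1 2. Service 39; fixed 8; total 47.
{W1, W3}: service 34 + fixed 17 = 51
{W1, W4}: Brent→W4 8, Irby→W4 12, Vance→W4 3, Holm→W1 4, Pell→W1 2. Service 29; fixed 23; total 52.
{W1, W2, W3, W4}: service 27 + fixed 47 = 74
No other subset beats 47.

Open W1 only; minimum total cost 47.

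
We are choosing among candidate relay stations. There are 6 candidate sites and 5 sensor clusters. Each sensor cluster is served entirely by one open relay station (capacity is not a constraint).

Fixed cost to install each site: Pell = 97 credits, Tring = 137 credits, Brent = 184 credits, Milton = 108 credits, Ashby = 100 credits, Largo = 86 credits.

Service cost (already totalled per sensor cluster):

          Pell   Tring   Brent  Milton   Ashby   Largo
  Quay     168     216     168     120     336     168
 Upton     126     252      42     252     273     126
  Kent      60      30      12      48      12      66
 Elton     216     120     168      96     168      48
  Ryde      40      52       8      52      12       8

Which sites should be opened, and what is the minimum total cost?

Open Largo only; minimum total cost 502.

For any fixed open set, each sensor cluster goes to its cheapest open site; total = fixed + service.
{Largo}: Quay→Largo 168, Upton→Largo 126, Kent→Largo 66, Elton→Largo 48, Ryde→Largo 8. Service 416; fixed 86; total 502.
{Milton, Largo}: service 350 + fixed 194 = 544
{Brent, Largo}: service 278 + fixed 270 = 548
{Pell, Tring, Brent, Milton, Ashby, Largo}: service 230 + fixed 712 = 942
No other subset beats 502.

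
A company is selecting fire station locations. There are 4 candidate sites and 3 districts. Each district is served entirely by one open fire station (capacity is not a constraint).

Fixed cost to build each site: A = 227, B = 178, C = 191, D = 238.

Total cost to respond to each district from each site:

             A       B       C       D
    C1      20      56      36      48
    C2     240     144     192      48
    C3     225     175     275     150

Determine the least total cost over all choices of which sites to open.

For any fixed open set, each district goes to its cheapest open site; total = fixed + service.
{D}: C1→D 48, C2→D 48, C3→D 150. Service 246; fixed 238; total 484.
{B}: C1→B 56, C2→B 144, C3→B 175. Service 375; fixed 178; total 553.
{B, D}: C1→D 48, C2→D 48, C3→D 150. Service 246; fixed 416; total 662.
{A, B, C, D}: service 218 + fixed 834 = 1052
No other subset beats 484.

Minimum total cost: 484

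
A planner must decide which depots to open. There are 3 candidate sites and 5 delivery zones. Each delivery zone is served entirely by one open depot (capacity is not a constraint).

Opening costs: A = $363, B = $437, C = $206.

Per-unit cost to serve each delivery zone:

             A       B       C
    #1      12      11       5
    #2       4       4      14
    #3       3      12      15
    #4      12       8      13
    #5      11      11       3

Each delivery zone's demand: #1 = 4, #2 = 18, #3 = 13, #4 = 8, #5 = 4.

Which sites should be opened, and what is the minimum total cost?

For any fixed open set, each delivery zone goes to its cheapest open site; total = fixed + service.
{A}: #1→A 12·4=48, #2→A 4·18=72, #3→A 3·13=39, #4→A 12·8=96, #5→A 11·4=44. Service 299; fixed 363; total 662.
{C}: service 583 + fixed 206 = 789
{A, C}: service 239 + fixed 569 = 808
{A, B, C}: service 207 + fixed 1006 = 1213
(All 7 nonempty subsets were checked; A only is lowest.)

Open A only; minimum total cost 662.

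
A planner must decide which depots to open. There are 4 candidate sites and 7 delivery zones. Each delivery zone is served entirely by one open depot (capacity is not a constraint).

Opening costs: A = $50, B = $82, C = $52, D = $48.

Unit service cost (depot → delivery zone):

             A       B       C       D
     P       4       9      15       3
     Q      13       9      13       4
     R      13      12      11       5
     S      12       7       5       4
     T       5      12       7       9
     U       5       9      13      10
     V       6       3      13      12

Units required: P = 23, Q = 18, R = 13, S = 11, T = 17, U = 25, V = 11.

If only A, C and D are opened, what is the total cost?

Each delivery zone is assigned to its cheapest site among the open ones.
{A, C, D}: P→D 3·23=69, Q→D 4·18=72, R→D 5·13=65, S→D 4·11=44, T→A 5·17=85, U→A 5·25=125, V→A 6·11=66. Service 526; fixed 150; total 676.

Total cost: 676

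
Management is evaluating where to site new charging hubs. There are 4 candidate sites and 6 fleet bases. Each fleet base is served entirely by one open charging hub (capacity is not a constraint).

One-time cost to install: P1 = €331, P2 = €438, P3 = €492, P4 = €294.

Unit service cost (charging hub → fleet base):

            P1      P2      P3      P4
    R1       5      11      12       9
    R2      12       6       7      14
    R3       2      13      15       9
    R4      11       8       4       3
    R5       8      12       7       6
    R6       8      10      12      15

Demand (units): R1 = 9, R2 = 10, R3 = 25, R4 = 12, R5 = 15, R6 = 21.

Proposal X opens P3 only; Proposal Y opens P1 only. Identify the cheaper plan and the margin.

Proposal Y is cheaper by 484.

Proposal X: {P3}: R1→P3 12·9=108, R2→P3 7·10=70, R3→P3 15·25=375, R4→P3 4·12=48, R5→P3 7·15=105, R6→P3 12·21=252. Service 958; fixed 492; total 1450.
Proposal Y: {P1}: R1→P1 5·9=45, R2→P1 12·10=120, R3→P1 2·25=50, R4→P1 11·12=132, R5→P1 8·15=120, R6→P1 8·21=168. Service 635; fixed 331; total 966.
Difference: |1450 − 966| = 484.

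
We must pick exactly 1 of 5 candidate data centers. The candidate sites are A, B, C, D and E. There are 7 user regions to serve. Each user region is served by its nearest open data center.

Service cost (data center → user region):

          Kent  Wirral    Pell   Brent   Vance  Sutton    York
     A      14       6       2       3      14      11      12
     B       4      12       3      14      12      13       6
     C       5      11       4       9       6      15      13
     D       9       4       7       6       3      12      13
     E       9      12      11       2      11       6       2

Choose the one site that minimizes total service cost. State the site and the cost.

Choose E only; total service cost 53.

With exactly 1 open, each user region uses its cheapest among the chosen.
{E}: Kent→E 9, Wirral→E 12, Pell→E 11, Brent→E 2, Vance→E 11, Sutton→E 6, York→E 2. Service cost 53.
{D}: service cost 54
{A}: service cost 62
Among all 5 size-1 choices, {E} is lowest.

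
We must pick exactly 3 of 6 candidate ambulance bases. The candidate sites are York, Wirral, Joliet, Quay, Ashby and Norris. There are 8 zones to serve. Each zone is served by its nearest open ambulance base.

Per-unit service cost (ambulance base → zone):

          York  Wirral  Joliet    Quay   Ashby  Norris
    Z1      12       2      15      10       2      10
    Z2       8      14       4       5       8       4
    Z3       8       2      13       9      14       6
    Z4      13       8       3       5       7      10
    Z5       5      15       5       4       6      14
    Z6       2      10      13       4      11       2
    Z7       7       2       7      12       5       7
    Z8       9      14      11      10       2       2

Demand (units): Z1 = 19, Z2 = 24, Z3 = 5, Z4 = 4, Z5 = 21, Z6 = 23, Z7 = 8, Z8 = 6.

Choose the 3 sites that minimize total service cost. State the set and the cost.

With exactly 3 open, each zone uses its cheapest among the chosen.
{Wirral, Quay, Norris}: Z1→Wirral 2·19=38, Z2→Norris 4·24=96, Z3→Wirral 2·5=10, Z4→Quay 5·4=20, Z5→Quay 4·21=84, Z6→Norris 2·23=46, Z7→Wirral 2·8=16, Z8→Norris 2·6=12. Service cost 322.
{Wirral, Joliet, Norris}: service cost 335
{York, Wirral, Norris}: service cost 355
Among all 20 size-3 choices, {Wirral, Quay, Norris} is lowest.

Choose Wirral, Quay and Norris; total service cost 322.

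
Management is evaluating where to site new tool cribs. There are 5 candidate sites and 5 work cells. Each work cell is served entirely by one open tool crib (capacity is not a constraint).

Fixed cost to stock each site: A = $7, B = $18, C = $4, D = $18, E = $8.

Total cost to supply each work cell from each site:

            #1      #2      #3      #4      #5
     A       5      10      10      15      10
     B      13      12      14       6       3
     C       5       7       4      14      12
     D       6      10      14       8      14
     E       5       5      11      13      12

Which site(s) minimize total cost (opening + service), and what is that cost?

Open C only; minimum total cost 46.

For any fixed open set, each work cell goes to its cheapest open site; total = fixed + service.
{C}: #1→C 5, #2→C 7, #3→C 4, #4→C 14, #5→C 12. Service 42; fixed 4; total 46.
{B, C}: service 25 + fixed 22 = 47
{A, C}: #1→A 5, #2→C 7, #3→C 4, #4→C 14, #5→A 10. Service 40; fixed 11; total 51.
{A, B, C, D, E}: service 23 + fixed 55 = 78
No other subset beats 46.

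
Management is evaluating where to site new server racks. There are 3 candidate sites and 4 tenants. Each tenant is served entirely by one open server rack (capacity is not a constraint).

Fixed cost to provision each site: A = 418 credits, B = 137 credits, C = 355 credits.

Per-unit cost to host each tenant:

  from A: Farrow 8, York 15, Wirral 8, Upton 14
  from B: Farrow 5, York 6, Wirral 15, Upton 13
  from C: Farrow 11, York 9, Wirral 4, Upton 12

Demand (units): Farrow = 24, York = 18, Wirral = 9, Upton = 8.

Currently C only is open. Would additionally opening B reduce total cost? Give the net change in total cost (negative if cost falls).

Yes — net change −61 (cost falls by 61).

Current service cost with {C}: 558.
Adding B: each tenant re-picks its cheapest; new service cost 360, saving 198.
Extra fixed cost: 137. Net change = 137 − 198 = -61.
(Totals: 913 → 852.)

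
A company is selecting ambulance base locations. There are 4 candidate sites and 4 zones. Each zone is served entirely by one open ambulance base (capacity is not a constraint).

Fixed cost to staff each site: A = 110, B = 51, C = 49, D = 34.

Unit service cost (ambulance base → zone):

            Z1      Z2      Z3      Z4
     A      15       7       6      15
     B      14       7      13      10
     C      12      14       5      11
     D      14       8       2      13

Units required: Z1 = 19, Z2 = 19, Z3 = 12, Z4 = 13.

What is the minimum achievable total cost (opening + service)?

Minimum total cost: 630

For any fixed open set, each zone goes to its cheapest open site; total = fixed + service.
{C, D}: Z1→C 12·19=228, Z2→D 8·19=152, Z3→D 2·12=24, Z4→C 11·13=143. Service 547; fixed 83; total 630.
{B, D}: service 553 + fixed 85 = 638
{D}: service 611 + fixed 34 = 645
{A, B, C, D}: Z1→C 12·19=228, Z2→A 7·19=133, Z3→D 2·12=24, Z4→B 10·13=130. Service 515; fixed 244; total 759.
No other subset beats 630.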